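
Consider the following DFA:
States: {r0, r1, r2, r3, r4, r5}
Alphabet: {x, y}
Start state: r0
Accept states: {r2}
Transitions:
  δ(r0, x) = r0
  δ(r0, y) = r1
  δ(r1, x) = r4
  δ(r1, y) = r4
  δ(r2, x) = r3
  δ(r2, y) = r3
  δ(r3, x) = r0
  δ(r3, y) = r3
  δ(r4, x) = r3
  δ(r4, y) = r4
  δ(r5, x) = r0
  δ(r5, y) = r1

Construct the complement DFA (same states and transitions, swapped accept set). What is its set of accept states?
Complement accept states = All states \ Original accept states
= {r0, r1, r2, r3, r4, r5} \ {r2}
{r0, r1, r3, r4, r5}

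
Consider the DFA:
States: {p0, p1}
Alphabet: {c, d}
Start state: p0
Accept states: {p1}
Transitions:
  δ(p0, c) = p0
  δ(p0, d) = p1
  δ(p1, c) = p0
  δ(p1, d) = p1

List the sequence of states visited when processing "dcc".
read 'd': p0 → p1
  read 'c': p1 → p0
  read 'c': p0 → p0
p0 -> p1 -> p0 -> p0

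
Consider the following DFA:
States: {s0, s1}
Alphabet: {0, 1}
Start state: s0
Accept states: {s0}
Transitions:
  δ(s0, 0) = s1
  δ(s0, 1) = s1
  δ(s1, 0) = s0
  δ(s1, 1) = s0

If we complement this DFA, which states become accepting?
Complement accept states = All states \ Original accept states
= {s0, s1} \ {s0}
{s1}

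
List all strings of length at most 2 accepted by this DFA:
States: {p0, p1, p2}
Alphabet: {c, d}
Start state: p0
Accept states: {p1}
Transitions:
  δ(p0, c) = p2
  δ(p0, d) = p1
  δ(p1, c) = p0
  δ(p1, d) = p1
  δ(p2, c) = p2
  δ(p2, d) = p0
d, dd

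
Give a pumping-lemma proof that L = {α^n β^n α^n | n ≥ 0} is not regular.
Assume L is regular with pumping length p. Idea: pumping the first α-block unbalances it against the other two.
Choose s = α^p β^p α^p ∈ L (|s| = 3p ≥ p). By the pumping lemma, s = xyz with |xy| ≤ p, |y| > 0, so y = α^k with k ≥ 1, inside the first α-block. Then xy²z = α^(p+k) β^p α^p. The first block has length p+k ≠ p, so the three block lengths are no longer equal and xy²z ∉ L.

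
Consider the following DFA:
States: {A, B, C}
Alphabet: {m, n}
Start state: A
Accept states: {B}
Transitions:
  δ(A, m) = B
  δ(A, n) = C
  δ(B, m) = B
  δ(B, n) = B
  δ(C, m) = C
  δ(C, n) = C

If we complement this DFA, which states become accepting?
Complement accept states = All states \ Original accept states
= {A, B, C} \ {B}
{A, C}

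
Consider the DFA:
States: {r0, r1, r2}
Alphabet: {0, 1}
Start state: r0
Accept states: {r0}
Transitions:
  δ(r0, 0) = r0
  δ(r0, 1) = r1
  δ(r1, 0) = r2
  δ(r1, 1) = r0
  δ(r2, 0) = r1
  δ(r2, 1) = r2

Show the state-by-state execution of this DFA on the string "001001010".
read '0': r0 → r0
  read '0': r0 → r0
  read '1': r0 → r1
  read '0': r1 → r2
  read '0': r2 → r1
  read '1': r1 → r0
  read '0': r0 → r0
  read '1': r0 → r1
  read '0': r1 → r2
r0 -> r0 -> r0 -> r1 -> r2 -> r1 -> r0 -> r0 -> r1 -> r2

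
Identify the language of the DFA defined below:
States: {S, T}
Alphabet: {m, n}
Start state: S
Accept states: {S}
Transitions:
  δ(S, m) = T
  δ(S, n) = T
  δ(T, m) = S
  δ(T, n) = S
Testing a few strings:
  'nm' → accept
  'mn' → accept
  'nmn' → reject
  'm' → reject
State roles: S=even length so far; T=odd length so far
All strings over {m,n} of even length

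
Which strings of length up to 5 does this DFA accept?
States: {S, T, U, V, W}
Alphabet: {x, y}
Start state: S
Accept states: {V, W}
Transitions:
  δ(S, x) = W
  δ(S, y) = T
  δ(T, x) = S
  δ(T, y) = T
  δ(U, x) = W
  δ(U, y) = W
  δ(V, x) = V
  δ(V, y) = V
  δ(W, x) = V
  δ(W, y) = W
x, xx, xy, xxx, xxy, xyx, xyy, yxx, xxxx, xxxy, xxyx, xxyy, xyxx, xyxy, xyyx, xyyy, yxxx, yxxy, yyxx, xxxxx, xxxxy, xxxyx, xxxyy, xxyxx, xxyxy, xxyyx, xxyyy, xyxxx, xyxxy, xyxyx, xyxyy, xyyxx, xyyxy, xyyyx, xyyyy, yxxxx, yxxxy, yxxyx, yxxyy, yxyxx, yyxxx, yyxxy, yyyxx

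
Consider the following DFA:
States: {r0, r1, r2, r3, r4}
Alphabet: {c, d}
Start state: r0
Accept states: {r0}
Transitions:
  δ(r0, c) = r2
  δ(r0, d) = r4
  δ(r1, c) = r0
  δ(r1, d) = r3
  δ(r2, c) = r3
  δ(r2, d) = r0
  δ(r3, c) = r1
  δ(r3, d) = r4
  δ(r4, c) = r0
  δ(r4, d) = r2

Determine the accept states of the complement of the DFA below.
Complement accept states = All states \ Original accept states
= {r0, r1, r2, r3, r4} \ {r0}
{r1, r2, r3, r4}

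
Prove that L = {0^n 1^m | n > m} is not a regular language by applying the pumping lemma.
Assume L is regular with pumping length p. Idea: pumping down the 0-block drops the 0-count to at most the 1-count.
Choose s = 0^(p+1) 1^p ∈ L (|s| = 2p+1 ≥ p). By the pumping lemma, s = xyz with |xy| ≤ p, |y| > 0, so y = 0^k with k ≥ 1. Take i = 0: xz = 0^(p+1−k) 1^p. Since k ≥ 1, p+1−k ≤ p, so the number of 0's is no longer strictly greater than the number of 1's, hence xz ∉ L.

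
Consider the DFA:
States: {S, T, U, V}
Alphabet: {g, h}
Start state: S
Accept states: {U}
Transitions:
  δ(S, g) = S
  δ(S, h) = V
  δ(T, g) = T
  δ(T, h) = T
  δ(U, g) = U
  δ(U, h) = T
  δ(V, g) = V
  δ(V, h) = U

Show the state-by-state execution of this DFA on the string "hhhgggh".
read 'h': S → V
  read 'h': V → U
  read 'h': U → T
  read 'g': T → T
  read 'g': T → T
  read 'g': T → T
  read 'h': T → T
S -> V -> U -> T -> T -> T -> T -> T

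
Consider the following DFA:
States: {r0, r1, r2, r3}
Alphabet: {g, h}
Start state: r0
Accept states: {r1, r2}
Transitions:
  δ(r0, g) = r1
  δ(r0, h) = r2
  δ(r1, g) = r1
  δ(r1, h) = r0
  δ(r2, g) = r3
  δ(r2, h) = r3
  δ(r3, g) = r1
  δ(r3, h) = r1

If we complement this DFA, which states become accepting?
Complement accept states = All states \ Original accept states
= {r0, r1, r2, r3} \ {r1, r2}
{r0, r3}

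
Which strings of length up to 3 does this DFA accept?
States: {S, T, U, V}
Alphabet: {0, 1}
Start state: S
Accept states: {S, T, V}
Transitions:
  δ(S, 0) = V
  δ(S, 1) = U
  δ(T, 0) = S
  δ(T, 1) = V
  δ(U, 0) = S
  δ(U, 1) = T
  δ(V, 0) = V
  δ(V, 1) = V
ε, 0, 00, 01, 10, 11, 000, 001, 010, 011, 100, 110, 111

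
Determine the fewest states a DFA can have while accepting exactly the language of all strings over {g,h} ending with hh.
By Myhill–Nerode, count the distinguishable equivalence classes: 3 classes — one per longest suffix of the input that is a prefix of 'hh' (lengths 0 through 2); only the length-2 class is accepting.
3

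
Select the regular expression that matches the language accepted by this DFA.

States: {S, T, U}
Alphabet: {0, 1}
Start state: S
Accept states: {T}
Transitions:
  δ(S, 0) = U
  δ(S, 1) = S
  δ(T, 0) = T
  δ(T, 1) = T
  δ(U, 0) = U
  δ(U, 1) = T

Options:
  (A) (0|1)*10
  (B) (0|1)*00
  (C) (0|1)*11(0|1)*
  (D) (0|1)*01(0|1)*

Check each option against the DFA on short strings; one disagreement eliminates an option:
  (A) (0|1)*10: on '01' the DFA goes S → U → T and accepts (T ∈ Accept), but the regex does not match it → eliminate
  (B) (0|1)*00: on '00' the DFA goes S → U → U and rejects (U ∉ Accept), but the regex matches it → eliminate
  (C) (0|1)*11(0|1)*: on '01' the DFA goes S → U → T and accepts (T ∈ Accept), but the regex does not match it → eliminate
  (D) (0|1)*01(0|1)*: agrees with the DFA on every string of length ≤ 6
Only (D) is consistent with the DFA.
(D) (0|1)*01(0|1)*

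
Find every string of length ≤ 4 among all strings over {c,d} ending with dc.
dc, cdc, ddc, ccdc, cddc, dcdc, dddc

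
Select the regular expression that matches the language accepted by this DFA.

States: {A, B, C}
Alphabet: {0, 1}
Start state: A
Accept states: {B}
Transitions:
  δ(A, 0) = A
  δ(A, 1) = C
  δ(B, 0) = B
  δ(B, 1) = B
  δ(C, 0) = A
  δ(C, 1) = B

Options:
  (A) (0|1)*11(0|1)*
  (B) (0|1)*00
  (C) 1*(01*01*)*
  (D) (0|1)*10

Check each option against the DFA on short strings; one disagreement eliminates an option:
  (A) (0|1)*11(0|1)*: agrees with the DFA on every string of length ≤ 6
  (B) (0|1)*00: on '00' the DFA goes A → A → A and rejects (A ∉ Accept), but the regex matches it → eliminate
  (C) 1*(01*01*)*: on ε the DFA stays in A and rejects (A ∉ Accept), but the regex matches it → eliminate
  (D) (0|1)*10: on '10' the DFA goes A → C → A and rejects (A ∉ Accept), but the regex matches it → eliminate
Only (A) is consistent with the DFA.
(A) (0|1)*11(0|1)*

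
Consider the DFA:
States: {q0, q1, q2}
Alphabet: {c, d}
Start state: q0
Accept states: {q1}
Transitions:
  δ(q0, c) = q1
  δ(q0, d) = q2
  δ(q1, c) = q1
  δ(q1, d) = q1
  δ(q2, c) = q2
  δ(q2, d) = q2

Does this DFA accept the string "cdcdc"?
Processing string "cdcdc":
  q0 --c--> q1
  q1 --d--> q1
  q1 --c--> q1
  q1 --d--> q1
  q1 --c--> q1
Final state: q1
Accept states: {q1}
Yes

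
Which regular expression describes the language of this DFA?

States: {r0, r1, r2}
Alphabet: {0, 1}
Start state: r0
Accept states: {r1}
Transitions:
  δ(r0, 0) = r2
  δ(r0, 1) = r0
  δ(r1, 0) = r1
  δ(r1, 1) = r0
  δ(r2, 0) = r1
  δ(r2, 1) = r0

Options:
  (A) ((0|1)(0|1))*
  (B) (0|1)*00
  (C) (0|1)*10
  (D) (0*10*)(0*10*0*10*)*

Check each option against the DFA on short strings; one disagreement eliminates an option:
  (A) ((0|1)(0|1))*: on ε the DFA stays in r0 and rejects (r0 ∉ Accept), but the regex matches it → eliminate
  (B) (0|1)*00: agrees with the DFA on every string of length ≤ 6
  (C) (0|1)*10: on '00' the DFA goes r0 → r2 → r1 and accepts (r1 ∈ Accept), but the regex does not match it → eliminate
  (D) (0*10*)(0*10*0*10*)*: on '1' the DFA goes r0 → r0 and rejects (r0 ∉ Accept), but the regex matches it → eliminate
Only (B) is consistent with the DFA.
(B) (0|1)*00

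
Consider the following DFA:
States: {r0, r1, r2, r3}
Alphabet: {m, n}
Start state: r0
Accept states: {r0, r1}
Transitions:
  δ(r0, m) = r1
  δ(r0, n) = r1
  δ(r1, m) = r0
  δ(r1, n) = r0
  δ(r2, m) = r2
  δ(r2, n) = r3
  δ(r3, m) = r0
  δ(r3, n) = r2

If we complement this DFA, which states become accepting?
Complement accept states = All states \ Original accept states
= {r0, r1, r2, r3} \ {r0, r1}
{r2, r3}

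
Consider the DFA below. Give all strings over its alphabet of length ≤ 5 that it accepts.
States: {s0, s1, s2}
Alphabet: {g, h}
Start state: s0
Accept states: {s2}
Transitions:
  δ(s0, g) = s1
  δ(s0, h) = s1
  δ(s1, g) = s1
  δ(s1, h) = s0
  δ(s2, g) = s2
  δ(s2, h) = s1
None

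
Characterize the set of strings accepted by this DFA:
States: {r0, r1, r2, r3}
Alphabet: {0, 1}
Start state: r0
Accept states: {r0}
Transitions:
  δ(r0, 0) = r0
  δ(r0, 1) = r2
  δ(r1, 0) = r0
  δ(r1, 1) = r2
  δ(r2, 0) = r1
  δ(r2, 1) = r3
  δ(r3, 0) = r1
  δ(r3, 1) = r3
Testing a few strings:
  '11' → reject
  '110' → reject
  '1' → reject
  '100' → accept
State roles: r0=value ≡ 0 (mod 4); r1=value ≡ 2 (mod 4); r2=value ≡ 1 (mod 4); r3=value ≡ 3 (mod 4)
All binary strings representing a multiple of 4 (read in base 2; leading zeros allowed and ε counts as 0)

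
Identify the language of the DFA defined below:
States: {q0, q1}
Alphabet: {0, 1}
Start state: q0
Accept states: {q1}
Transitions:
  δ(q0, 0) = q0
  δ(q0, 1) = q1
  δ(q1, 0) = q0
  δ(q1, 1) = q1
Testing a few strings:
  '0' → reject
  '010' → reject
  '00' → reject
  '011' → accept
State roles: q0=last symbol not 1; q1=last symbol is 1
All binary strings ending with 1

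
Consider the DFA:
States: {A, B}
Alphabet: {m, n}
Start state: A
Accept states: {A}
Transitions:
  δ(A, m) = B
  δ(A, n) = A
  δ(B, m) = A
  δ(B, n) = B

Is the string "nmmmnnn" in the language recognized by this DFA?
Processing string "nmmmnnn":
  A --n--> A
  A --m--> B
  B --m--> A
  A --m--> B
  B --n--> B
  B --n--> B
  B --n--> B
Final state: B
Accept states: {A}
No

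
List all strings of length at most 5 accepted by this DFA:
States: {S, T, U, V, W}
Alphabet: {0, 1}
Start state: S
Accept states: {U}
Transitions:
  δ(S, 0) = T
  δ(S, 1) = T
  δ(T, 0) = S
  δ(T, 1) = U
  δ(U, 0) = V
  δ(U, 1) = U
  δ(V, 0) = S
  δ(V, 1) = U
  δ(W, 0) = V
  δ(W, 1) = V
01, 11, 011, 111, 0001, 0011, 0101, 0111, 1001, 1011, 1101, 1111, 00011, 00111, 01011, 01101, 01111, 10011, 10111, 11011, 11101, 11111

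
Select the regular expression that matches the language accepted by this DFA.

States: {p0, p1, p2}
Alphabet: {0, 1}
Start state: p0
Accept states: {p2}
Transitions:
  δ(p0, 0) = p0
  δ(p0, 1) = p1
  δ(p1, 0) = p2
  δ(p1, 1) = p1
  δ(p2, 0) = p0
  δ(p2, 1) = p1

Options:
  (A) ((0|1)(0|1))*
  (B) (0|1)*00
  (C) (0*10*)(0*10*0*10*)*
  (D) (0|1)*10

Check each option against the DFA on short strings; one disagreement eliminates an option:
  (A) ((0|1)(0|1))*: on ε the DFA stays in p0 and rejects (p0 ∉ Accept), but the regex matches it → eliminate
  (B) (0|1)*00: on '00' the DFA goes p0 → p0 → p0 and rejects (p0 ∉ Accept), but the regex matches it → eliminate
  (C) (0*10*)(0*10*0*10*)*: on '1' the DFA goes p0 → p1 and rejects (p1 ∉ Accept), but the regex matches it → eliminate
  (D) (0|1)*10: agrees with the DFA on every string of length ≤ 6
Only (D) is consistent with the DFA.
(D) (0|1)*10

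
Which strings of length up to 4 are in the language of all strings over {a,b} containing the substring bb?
bb, abb, bba, bbb, aabb, abba, abbb, babb, bbaa, bbab, bbba, bbbb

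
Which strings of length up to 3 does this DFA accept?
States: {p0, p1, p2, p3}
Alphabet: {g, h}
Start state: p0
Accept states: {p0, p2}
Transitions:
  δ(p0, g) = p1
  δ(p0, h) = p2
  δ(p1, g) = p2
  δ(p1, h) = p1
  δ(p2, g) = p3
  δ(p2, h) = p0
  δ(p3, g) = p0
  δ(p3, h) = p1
ε, h, gg, hh, ggh, ghg, hgg, hhh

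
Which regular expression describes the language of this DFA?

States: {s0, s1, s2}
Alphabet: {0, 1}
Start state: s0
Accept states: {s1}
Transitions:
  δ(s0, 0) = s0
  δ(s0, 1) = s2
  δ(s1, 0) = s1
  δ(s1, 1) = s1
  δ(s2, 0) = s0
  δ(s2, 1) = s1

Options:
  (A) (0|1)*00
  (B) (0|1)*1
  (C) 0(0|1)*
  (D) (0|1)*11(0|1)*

Check each option against the DFA on short strings; one disagreement eliminates an option:
  (A) (0|1)*00: on '00' the DFA goes s0 → s0 → s0 and rejects (s0 ∉ Accept), but the regex matches it → eliminate
  (B) (0|1)*1: on '1' the DFA goes s0 → s2 and rejects (s2 ∉ Accept), but the regex matches it → eliminate
  (C) 0(0|1)*: on '0' the DFA goes s0 → s0 and rejects (s0 ∉ Accept), but the regex matches it → eliminate
  (D) (0|1)*11(0|1)*: agrees with the DFA on every string of length ≤ 6
Only (D) is consistent with the DFA.
(D) (0|1)*11(0|1)*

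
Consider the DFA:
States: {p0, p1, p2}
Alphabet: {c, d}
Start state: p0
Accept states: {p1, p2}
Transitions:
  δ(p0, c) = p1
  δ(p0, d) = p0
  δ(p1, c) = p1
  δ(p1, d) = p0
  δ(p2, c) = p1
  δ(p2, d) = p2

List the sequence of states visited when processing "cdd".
read 'c': p0 → p1
  read 'd': p1 → p0
  read 'd': p0 → p0
p0 -> p1 -> p0 -> p0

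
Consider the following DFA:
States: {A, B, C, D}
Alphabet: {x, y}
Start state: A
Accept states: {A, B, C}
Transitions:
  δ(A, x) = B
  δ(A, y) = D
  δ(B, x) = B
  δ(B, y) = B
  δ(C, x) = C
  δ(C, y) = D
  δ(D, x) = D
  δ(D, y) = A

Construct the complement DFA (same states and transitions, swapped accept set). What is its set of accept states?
Complement accept states = All states \ Original accept states
= {A, B, C, D} \ {A, B, C}
{D}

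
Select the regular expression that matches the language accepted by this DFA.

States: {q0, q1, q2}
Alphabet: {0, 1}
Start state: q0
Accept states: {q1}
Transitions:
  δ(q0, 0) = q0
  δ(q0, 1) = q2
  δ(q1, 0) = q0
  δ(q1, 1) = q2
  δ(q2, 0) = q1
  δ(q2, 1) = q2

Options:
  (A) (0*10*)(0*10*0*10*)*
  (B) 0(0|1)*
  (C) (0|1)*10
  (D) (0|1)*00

Check each option against the DFA on short strings; one disagreement eliminates an option:
  (A) (0*10*)(0*10*0*10*)*: on '1' the DFA goes q0 → q2 and rejects (q2 ∉ Accept), but the regex matches it → eliminate
  (B) 0(0|1)*: on '0' the DFA goes q0 → q0 and rejects (q0 ∉ Accept), but the regex matches it → eliminate
  (C) (0|1)*10: agrees with the DFA on every string of length ≤ 6
  (D) (0|1)*00: on '00' the DFA goes q0 → q0 → q0 and rejects (q0 ∉ Accept), but the regex matches it → eliminate
Only (C) is consistent with the DFA.
(C) (0|1)*10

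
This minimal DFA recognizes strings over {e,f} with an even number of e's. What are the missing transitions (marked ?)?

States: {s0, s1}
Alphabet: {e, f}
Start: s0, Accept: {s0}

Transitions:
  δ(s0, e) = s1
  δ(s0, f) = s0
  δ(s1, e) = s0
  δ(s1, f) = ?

From the language and accept set, identify what each state tracks — s0: even number of e's so far; s1: odd number of e's so far.
Each missing δ(q, a) is the state matching the new tracked value after reading a.
δ(s1, f) = s1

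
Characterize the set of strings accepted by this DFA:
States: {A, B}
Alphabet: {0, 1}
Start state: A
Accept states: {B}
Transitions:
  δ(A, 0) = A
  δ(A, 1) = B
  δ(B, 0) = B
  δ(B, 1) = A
Testing a few strings:
  '01' → accept
  '1' → accept
  '0' → reject
  '00' → reject
State roles: A=even number of 1's so far; B=odd number of 1's so far
All binary strings with an odd number of 1's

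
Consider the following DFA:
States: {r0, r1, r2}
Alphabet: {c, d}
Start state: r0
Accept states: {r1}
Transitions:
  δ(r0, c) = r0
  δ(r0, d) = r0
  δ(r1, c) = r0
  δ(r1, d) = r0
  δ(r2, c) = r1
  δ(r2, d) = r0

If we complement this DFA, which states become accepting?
Complement accept states = All states \ Original accept states
= {r0, r1, r2} \ {r1}
{r0, r2}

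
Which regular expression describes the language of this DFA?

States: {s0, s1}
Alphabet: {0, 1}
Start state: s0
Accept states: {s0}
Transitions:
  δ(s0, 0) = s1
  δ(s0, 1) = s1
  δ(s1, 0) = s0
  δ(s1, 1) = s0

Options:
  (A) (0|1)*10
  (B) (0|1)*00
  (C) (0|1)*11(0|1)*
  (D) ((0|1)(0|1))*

Check each option against the DFA on short strings; one disagreement eliminates an option:
  (A) (0|1)*10: on ε the DFA stays in s0 and accepts (s0 ∈ Accept), but the regex does not match it → eliminate
  (B) (0|1)*00: on ε the DFA stays in s0 and accepts (s0 ∈ Accept), but the regex does not match it → eliminate
  (C) (0|1)*11(0|1)*: on ε the DFA stays in s0 and accepts (s0 ∈ Accept), but the regex does not match it → eliminate
  (D) ((0|1)(0|1))*: agrees with the DFA on every string of length ≤ 6
Only (D) is consistent with the DFA.
(D) ((0|1)(0|1))*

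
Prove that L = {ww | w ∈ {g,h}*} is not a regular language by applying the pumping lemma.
Assume L is regular with pumping length p. Idea: pumping the leading g-block breaks the equality of the two halves.
Choose s = g^p h g^p h ∈ L (with w = g^p h). |s| = 2p+2 ≥ p. By the pumping lemma, s = xyz with |xy| ≤ p, |y| > 0, so y = g^k with k ≥ 1, in the first g-block. Then xy²z = g^(p+k) h g^p h, of length 2p+2+k. If k is odd this length is odd, so it cannot be of the form ww. If k is even, each half has length p+1+k/2 ≤ p+k, so the first half lies entirely inside the leading g-block and contains no h, while the second half ends in h; the halves differ. Either way xy²z ∉ L.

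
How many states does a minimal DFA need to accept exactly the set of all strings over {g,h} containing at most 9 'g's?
By Myhill–Nerode, count the distinguishable equivalence classes: 11 classes — having seen 0, 1, …, 9, or >9 copies of 'g'; counts 0 through 9 are accepting and >9 is dead.
11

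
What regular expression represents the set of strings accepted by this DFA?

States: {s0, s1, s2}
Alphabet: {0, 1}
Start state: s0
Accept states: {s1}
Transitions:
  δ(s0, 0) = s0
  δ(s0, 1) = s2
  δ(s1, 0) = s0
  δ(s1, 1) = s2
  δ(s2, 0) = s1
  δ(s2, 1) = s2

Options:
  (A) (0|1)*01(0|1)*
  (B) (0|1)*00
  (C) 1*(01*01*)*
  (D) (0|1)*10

Check each option against the DFA on short strings; one disagreement eliminates an option:
  (A) (0|1)*01(0|1)*: on '01' the DFA goes s0 → s0 → s2 and rejects (s2 ∉ Accept), but the regex matches it → eliminate
  (B) (0|1)*00: on '00' the DFA goes s0 → s0 → s0 and rejects (s0 ∉ Accept), but the regex matches it → eliminate
  (C) 1*(01*01*)*: on ε the DFA stays in s0 and rejects (s0 ∉ Accept), but the regex matches it → eliminate
  (D) (0|1)*10: agrees with the DFA on every string of length ≤ 6
Only (D) is consistent with the DFA.
(D) (0|1)*10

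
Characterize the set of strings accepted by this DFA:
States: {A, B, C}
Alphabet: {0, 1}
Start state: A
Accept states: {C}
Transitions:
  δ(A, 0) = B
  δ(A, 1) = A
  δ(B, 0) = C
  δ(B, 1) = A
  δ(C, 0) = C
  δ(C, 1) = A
Testing a few strings:
  '001' → reject
  '010' → reject
  '00' → accept
  '100' → accept
State roles: A=last symbol not 0; B=one trailing 0; C=two trailing 0's
All binary strings ending with 00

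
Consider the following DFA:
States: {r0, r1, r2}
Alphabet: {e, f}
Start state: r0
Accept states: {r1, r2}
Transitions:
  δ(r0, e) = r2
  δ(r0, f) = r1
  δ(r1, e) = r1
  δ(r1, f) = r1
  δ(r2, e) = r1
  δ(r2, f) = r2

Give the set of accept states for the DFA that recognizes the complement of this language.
Complement accept states = All states \ Original accept states
= {r0, r1, r2} \ {r1, r2}
{r0}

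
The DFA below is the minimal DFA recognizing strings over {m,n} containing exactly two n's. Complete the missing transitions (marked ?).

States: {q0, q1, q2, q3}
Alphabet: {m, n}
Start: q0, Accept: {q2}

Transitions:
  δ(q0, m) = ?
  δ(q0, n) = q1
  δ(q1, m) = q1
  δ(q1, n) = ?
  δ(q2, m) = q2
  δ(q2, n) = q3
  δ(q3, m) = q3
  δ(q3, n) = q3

From the language and accept set, identify what each state tracks — q0: zero n's; q1: one n; q2: two n's; q3: ≥ three n's (dead).
Each missing δ(q, a) is the state matching the new tracked value after reading a.
δ(q0, m) = q0; δ(q1, n) = q2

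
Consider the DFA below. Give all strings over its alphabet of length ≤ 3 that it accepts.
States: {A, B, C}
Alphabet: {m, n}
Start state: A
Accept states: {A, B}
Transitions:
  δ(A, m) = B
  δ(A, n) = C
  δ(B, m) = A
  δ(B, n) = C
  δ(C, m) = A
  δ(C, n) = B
ε, m, mm, nm, nn, mmm, mnm, mnn, nmm, nnm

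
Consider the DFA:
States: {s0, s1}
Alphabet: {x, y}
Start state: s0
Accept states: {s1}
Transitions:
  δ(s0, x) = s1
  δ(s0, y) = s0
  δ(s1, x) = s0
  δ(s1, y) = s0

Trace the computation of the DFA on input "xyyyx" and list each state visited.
read 'x': s0 → s1
  read 'y': s1 → s0
  read 'y': s0 → s0
  read 'y': s0 → s0
  read 'x': s0 → s1
s0 -> s1 -> s0 -> s0 -> s0 -> s1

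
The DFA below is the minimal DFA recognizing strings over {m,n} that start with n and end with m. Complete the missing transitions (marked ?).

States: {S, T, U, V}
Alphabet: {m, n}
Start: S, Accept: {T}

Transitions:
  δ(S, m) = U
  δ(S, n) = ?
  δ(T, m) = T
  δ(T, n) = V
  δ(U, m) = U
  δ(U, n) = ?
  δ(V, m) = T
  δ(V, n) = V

From the language and accept set, identify what each state tracks — S: no input read; T: started with n, last symbol m; U: started with m (dead); V: started with n, last symbol n.
Each missing δ(q, a) is the state matching the new tracked value after reading a.
δ(S, n) = V; δ(U, n) = U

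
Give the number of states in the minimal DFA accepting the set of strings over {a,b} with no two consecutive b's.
By Myhill–Nerode, count the distinguishable equivalence classes: three classes — safe with last≠b / safe with last=b / bb seen (dead).
3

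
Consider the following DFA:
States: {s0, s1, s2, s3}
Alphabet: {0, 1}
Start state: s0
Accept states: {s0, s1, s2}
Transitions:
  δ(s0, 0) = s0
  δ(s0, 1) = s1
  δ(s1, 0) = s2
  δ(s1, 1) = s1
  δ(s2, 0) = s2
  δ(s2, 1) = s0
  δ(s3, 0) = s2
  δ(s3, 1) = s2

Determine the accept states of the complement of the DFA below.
Complement accept states = All states \ Original accept states
= {s0, s1, s2, s3} \ {s0, s1, s2}
{s3}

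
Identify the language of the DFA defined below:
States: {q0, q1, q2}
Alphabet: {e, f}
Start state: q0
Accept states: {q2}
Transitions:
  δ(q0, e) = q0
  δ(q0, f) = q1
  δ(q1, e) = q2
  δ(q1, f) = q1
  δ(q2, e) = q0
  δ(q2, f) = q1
Testing a few strings:
  'eee' → reject
  'ff' → reject
  'fee' → reject
  'feee' → reject
State roles: q0=no suffix match; q1=one trailing f; q2=suffix is fe
All strings over {e,f} ending with fe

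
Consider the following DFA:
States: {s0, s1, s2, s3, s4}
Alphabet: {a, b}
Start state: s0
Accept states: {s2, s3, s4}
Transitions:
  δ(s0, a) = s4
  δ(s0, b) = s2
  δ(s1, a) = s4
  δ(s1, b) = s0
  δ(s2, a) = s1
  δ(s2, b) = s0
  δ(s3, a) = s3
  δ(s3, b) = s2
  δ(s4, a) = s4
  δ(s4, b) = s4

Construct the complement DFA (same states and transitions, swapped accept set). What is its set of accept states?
Complement accept states = All states \ Original accept states
= {s0, s1, s2, s3, s4} \ {s2, s3, s4}
{s0, s1}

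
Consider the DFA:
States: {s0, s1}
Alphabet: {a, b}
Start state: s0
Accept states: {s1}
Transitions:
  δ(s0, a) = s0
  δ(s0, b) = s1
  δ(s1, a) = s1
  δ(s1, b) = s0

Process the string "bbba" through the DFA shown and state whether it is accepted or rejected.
Processing string "bbba":
  s0 --b--> s1
  s1 --b--> s0
  s0 --b--> s1
  s1 --a--> s1
Final state: s1
Accept states: {s1}
Yes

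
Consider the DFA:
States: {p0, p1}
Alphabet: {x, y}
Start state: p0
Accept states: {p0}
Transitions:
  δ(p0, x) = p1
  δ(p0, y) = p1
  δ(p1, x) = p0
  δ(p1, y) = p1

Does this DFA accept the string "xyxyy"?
Processing string "xyxyy":
  p0 --x--> p1
  p1 --y--> p1
  p1 --x--> p0
  p0 --y--> p1
  p1 --y--> p1
Final state: p1
Accept states: {p0}
No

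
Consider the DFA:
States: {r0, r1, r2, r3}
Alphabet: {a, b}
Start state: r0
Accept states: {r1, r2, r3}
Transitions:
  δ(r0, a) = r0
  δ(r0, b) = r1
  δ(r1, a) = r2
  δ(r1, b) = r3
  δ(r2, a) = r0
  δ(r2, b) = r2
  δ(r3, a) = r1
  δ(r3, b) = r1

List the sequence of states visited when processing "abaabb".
read 'a': r0 → r0
  read 'b': r0 → r1
  read 'a': r1 → r2
  read 'a': r2 → r0
  read 'b': r0 → r1
  read 'b': r1 → r3
r0 -> r0 -> r1 -> r2 -> r0 -> r1 -> r3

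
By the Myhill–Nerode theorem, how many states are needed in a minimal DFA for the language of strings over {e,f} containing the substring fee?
By Myhill–Nerode, count the distinguishable equivalence classes: 4 classes — one per longest suffix of the input that is a prefix of 'fee' (lengths 0 through 2), plus an absorbing 'already seen fee' class.
4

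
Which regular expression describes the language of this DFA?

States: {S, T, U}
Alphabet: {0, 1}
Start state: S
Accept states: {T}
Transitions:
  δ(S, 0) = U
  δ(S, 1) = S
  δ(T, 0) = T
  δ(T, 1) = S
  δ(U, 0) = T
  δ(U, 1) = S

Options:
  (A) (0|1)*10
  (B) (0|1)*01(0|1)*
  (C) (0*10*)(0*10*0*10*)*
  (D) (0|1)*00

Check each option against the DFA on short strings; one disagreement eliminates an option:
  (A) (0|1)*10: on '00' the DFA goes S → U → T and accepts (T ∈ Accept), but the regex does not match it → eliminate
  (B) (0|1)*01(0|1)*: on '00' the DFA goes S → U → T and accepts (T ∈ Accept), but the regex does not match it → eliminate
  (C) (0*10*)(0*10*0*10*)*: on '1' the DFA goes S → S and rejects (S ∉ Accept), but the regex matches it → eliminate
  (D) (0|1)*00: agrees with the DFA on every string of length ≤ 6
Only (D) is consistent with the DFA.
(D) (0|1)*00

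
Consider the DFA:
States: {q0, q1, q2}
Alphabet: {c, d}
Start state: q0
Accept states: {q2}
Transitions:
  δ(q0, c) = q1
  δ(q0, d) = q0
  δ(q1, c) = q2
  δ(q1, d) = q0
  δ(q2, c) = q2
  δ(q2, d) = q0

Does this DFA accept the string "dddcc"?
Processing string "dddcc":
  q0 --d--> q0
  q0 --d--> q0
  q0 --d--> q0
  q0 --c--> q1
  q1 --c--> q2
Final state: q2
Accept states: {q2}
Yes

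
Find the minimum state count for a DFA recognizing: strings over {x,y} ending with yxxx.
By Myhill–Nerode, count the distinguishable equivalence classes: 5 classes — one per longest suffix of the input that is a prefix of 'yxxx' (lengths 0 through 4); only the length-4 class is accepting.
5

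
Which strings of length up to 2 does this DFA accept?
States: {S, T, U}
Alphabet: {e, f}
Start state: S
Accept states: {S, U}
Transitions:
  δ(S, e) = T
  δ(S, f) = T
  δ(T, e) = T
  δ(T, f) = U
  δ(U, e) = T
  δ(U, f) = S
ε, ef, ff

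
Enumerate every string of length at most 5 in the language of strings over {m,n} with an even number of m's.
ε, n, mm, nn, mmn, mnm, nmm, nnn, mmmm, mmnn, mnmn, mnnm, nmmn, nmnm, nnmm, nnnn, mmmmn, mmmnm, mmnmm, mmnnn, mnmmm, mnmnn, mnnmn, mnnnm, nmmmm, nmmnn, nmnmn, nmnnm, nnmmn, nnmnm, nnnmm, nnnnn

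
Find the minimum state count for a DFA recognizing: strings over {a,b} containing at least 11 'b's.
By Myhill–Nerode, count the distinguishable equivalence classes: 12 classes — having seen 0, 1, …, 10, or ≥11 copies of 'b'; any two classes i < j (j ≤ 11) are distinguished by the string b^(11−j), which takes class j to 11 copies (accepted) but leaves class i below 11 (rejected).
12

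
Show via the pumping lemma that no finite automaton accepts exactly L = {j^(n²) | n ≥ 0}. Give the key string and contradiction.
Assume L is regular with pumping length p. Idea: pumping adds a fixed amount, but gaps between consecutive squares grow.
Choose s = j^(p²) (length p² ≥ p). By the pumping lemma, s = xyz with |xy| ≤ p, |y| > 0, so |y| = k with 1 ≤ k ≤ p. Then |xy²z| = p²+k. Since p² < p²+k ≤ p²+p < (p+1)², the length p²+k lies strictly between consecutive squares, so it is not a perfect square and xy²z ∉ L.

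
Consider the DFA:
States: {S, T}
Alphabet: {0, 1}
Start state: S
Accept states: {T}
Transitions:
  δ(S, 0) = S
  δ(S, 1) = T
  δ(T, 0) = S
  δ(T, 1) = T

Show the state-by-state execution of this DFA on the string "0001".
read '0': S → S
  read '0': S → S
  read '0': S → S
  read '1': S → T
S -> S -> S -> S -> T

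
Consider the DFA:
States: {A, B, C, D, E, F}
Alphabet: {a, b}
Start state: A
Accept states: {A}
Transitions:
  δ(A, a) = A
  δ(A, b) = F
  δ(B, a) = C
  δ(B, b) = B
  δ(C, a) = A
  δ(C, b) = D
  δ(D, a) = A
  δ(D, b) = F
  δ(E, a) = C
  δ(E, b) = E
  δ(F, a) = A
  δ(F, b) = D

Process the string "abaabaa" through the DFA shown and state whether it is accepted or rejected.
Processing string "abaabaa":
  A --a--> A
  A --b--> F
  F --a--> A
  A --a--> A
  A --b--> F
  F --a--> A
  A --a--> A
Final state: A
Accept states: {A}
Yes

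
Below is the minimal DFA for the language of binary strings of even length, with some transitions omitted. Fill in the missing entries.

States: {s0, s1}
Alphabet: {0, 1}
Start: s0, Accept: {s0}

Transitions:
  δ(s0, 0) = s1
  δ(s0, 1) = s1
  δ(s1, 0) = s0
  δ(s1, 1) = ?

From the language and accept set, identify what each state tracks — s0: even length so far; s1: odd length so far.
Each missing δ(q, a) is the state matching the new tracked value after reading a.
δ(s1, 1) = s0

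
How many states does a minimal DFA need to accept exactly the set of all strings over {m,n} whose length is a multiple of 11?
By Myhill–Nerode, count the distinguishable equivalence classes: 11 classes — one per residue of the length mod 11; class i is distinguished from class j by any string of length (11 − i) mod 11.
11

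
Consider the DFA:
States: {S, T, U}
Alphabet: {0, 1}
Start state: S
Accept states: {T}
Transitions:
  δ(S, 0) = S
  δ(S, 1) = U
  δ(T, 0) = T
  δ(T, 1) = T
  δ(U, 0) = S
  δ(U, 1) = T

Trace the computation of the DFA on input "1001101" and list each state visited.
read '1': S → U
  read '0': U → S
  read '0': S → S
  read '1': S → U
  read '1': U → T
  read '0': T → T
  read '1': T → T
S -> U -> S -> S -> U -> T -> T -> T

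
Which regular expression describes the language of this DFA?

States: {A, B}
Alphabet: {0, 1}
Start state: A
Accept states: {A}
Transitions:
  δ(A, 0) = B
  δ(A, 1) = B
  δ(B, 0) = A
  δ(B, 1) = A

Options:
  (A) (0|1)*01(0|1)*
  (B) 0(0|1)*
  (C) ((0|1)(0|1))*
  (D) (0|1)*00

Check each option against the DFA on short strings; one disagreement eliminates an option:
  (A) (0|1)*01(0|1)*: on ε the DFA stays in A and accepts (A ∈ Accept), but the regex does not match it → eliminate
  (B) 0(0|1)*: on ε the DFA stays in A and accepts (A ∈ Accept), but the regex does not match it → eliminate
  (C) ((0|1)(0|1))*: agrees with the DFA on every string of length ≤ 6
  (D) (0|1)*00: on ε the DFA stays in A and accepts (A ∈ Accept), but the regex does not match it → eliminate
Only (C) is consistent with the DFA.
(C) ((0|1)(0|1))*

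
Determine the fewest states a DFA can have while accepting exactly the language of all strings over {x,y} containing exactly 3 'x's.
By Myhill–Nerode, count the distinguishable equivalence classes: 5 classes — having seen 0, 1, …, 3, or >3 copies of 'x'; the count-3 class is the only accepting one and >3 is dead.
5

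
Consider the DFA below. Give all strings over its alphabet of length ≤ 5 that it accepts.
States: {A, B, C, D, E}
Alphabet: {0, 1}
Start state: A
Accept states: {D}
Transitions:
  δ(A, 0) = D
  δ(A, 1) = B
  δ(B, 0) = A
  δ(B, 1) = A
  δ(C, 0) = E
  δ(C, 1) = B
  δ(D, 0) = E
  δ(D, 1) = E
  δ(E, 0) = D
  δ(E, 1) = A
0, 000, 010, 100, 110, 0010, 0110, 00000, 00010, 01000, 01010, 10000, 10010, 10100, 10110, 11000, 11010, 11100, 11110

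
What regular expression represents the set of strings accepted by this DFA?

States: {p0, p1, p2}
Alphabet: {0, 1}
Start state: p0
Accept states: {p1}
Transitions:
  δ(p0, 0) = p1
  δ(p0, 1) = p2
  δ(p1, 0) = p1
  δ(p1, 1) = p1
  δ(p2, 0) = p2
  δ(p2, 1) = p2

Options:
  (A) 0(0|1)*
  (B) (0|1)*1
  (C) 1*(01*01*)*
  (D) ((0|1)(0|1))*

Check each option against the DFA on short strings; one disagreement eliminates an option:
  (A) 0(0|1)*: agrees with the DFA on every string of length ≤ 6
  (B) (0|1)*1: on '0' the DFA goes p0 → p1 and accepts (p1 ∈ Accept), but the regex does not match it → eliminate
  (C) 1*(01*01*)*: on ε the DFA stays in p0 and rejects (p0 ∉ Accept), but the regex matches it → eliminate
  (D) ((0|1)(0|1))*: on ε the DFA stays in p0 and rejects (p0 ∉ Accept), but the regex matches it → eliminate
Only (A) is consistent with the DFA.
(A) 0(0|1)*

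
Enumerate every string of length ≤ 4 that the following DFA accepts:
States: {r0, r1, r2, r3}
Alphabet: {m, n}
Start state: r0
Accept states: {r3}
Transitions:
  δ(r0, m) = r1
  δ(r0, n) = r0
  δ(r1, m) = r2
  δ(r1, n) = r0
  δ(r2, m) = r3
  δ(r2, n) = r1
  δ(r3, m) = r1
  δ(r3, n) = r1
mmm, nmmm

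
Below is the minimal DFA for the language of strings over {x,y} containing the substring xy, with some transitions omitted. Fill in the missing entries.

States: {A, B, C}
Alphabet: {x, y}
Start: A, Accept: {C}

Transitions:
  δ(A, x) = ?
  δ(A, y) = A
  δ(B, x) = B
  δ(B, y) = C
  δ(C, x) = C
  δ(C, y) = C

From the language and accept set, identify what each state tracks — A: no x seen yet; B: seen a x, waiting for y; C: substring xy seen.
Each missing δ(q, a) is the state matching the new tracked value after reading a.
δ(A, x) = B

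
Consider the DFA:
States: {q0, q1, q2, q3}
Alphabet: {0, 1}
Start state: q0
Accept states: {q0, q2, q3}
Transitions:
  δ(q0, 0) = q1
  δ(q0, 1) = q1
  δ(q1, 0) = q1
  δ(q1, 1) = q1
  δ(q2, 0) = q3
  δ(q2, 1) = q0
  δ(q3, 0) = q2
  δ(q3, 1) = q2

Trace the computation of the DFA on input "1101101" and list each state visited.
read '1': q0 → q1
  read '1': q1 → q1
  read '0': q1 → q1
  read '1': q1 → q1
  read '1': q1 → q1
  read '0': q1 → q1
  read '1': q1 → q1
q0 -> q1 -> q1 -> q1 -> q1 -> q1 -> q1 -> q1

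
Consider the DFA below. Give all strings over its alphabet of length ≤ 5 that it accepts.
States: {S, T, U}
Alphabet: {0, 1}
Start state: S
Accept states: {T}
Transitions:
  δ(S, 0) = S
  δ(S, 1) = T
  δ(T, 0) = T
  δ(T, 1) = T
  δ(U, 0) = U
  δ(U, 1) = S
1, 01, 10, 11, 001, 010, 011, 100, 101, 110, 111, 0001, 0010, 0011, 0100, 0101, 0110, 0111, 1000, 1001, 1010, 1011, 1100, 1101, 1110, 1111, 00001, 00010, 00011, 00100, 00101, 00110, 00111, 01000, 01001, 01010, 01011, 01100, 01101, 01110, 01111, 10000, 10001, 10010, 10011, 10100, 10101, 10110, 10111, 11000, 11001, 11010, 11011, 11100, 11101, 11110, 11111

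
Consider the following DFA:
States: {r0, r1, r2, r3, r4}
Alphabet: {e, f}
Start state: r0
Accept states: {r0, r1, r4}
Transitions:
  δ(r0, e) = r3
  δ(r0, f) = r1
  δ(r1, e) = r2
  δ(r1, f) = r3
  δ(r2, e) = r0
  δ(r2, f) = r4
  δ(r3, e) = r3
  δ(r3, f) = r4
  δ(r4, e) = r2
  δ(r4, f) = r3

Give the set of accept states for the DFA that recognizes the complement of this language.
Complement accept states = All states \ Original accept states
= {r0, r1, r2, r3, r4} \ {r0, r1, r4}
{r2, r3}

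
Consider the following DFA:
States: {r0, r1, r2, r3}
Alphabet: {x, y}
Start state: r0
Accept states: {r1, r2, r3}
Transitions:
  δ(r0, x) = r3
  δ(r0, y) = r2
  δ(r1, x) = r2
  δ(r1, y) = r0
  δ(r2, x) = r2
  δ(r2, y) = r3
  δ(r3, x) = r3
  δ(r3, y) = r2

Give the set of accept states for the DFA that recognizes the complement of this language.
Complement accept states = All states \ Original accept states
= {r0, r1, r2, r3} \ {r1, r2, r3}
{r0}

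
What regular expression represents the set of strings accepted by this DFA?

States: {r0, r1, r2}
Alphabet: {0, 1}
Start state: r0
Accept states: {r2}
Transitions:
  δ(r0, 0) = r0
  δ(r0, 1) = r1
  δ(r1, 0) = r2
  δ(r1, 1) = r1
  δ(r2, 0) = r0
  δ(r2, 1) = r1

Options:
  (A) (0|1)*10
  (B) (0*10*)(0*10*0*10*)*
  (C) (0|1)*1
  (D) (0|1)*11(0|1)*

Check each option against the DFA on short strings; one disagreement eliminates an option:
  (A) (0|1)*10: agrees with the DFA on every string of length ≤ 6
  (B) (0*10*)(0*10*0*10*)*: on '1' the DFA goes r0 → r1 and rejects (r1 ∉ Accept), but the regex matches it → eliminate
  (C) (0|1)*1: on '1' the DFA goes r0 → r1 and rejects (r1 ∉ Accept), but the regex matches it → eliminate
  (D) (0|1)*11(0|1)*: on '10' the DFA goes r0 → r1 → r2 and accepts (r2 ∈ Accept), but the regex does not match it → eliminate
Only (A) is consistent with the DFA.
(A) (0|1)*10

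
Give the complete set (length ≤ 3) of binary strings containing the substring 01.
01, 001, 010, 011, 101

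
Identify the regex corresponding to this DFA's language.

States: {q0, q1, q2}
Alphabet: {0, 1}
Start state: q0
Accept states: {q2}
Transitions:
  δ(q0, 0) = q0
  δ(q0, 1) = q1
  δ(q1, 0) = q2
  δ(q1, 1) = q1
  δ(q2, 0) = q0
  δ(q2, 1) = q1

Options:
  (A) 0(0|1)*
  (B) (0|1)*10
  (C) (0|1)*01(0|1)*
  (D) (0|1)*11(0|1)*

Check each option against the DFA on short strings; one disagreement eliminates an option:
  (A) 0(0|1)*: on '0' the DFA goes q0 → q0 and rejects (q0 ∉ Accept), but the regex matches it → eliminate
  (B) (0|1)*10: agrees with the DFA on every string of length ≤ 6
  (C) (0|1)*01(0|1)*: on '01' the DFA goes q0 → q0 → q1 and rejects (q1 ∉ Accept), but the regex matches it → eliminate
  (D) (0|1)*11(0|1)*: on '10' the DFA goes q0 → q1 → q2 and accepts (q2 ∈ Accept), but the regex does not match it → eliminate
Only (B) is consistent with the DFA.
(B) (0|1)*10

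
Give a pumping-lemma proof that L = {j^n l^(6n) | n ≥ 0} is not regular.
Assume L is regular with pumping length p. Idea: pumping the j-block breaks the 1:6 ratio.
Choose s = j^p l^(6p) (length 7p ≥ p). By the pumping lemma, s = xyz with |xy| ≤ p, |y| > 0, so y = j^k with k ≥ 1. Then xy²z = j^(p+k) l^(6p). For this to be in L we would need 6p = 6(p+k), i.e. 6k = 0, contradicting k ≥ 1. So xy²z ∉ L.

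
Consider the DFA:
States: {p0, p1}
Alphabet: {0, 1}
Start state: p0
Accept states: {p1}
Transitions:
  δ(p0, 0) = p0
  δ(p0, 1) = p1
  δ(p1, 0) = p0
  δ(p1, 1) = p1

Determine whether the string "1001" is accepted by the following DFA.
Processing string "1001":
  p0 --1--> p1
  p1 --0--> p0
  p0 --0--> p0
  p0 --1--> p1
Final state: p1
Accept states: {p1}
Yes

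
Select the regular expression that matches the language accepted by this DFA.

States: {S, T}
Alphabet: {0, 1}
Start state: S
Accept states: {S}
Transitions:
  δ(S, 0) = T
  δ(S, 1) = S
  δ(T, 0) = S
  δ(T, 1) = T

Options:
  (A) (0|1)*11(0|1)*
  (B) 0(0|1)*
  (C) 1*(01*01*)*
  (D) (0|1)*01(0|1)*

Check each option against the DFA on short strings; one disagreement eliminates an option:
  (A) (0|1)*11(0|1)*: on ε the DFA stays in S and accepts (S ∈ Accept), but the regex does not match it → eliminate
  (B) 0(0|1)*: on ε the DFA stays in S and accepts (S ∈ Accept), but the regex does not match it → eliminate
  (C) 1*(01*01*)*: agrees with the DFA on every string of length ≤ 6
  (D) (0|1)*01(0|1)*: on ε the DFA stays in S and accepts (S ∈ Accept), but the regex does not match it → eliminate
Only (C) is consistent with the DFA.
(C) 1*(01*01*)*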